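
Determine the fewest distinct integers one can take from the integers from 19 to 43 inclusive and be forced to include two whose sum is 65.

15

Two chosen integers sum to 65 exactly when both halves of some pair {x, 65−x} with 22 ≤ x ≤ 65−x ≤ 43 are chosen — 11 such pairs.
The remaining 3 elements (those with no distinct partner in range) can never complete a 65-sum, so the worst case takes all of them and one from each pair: 3 + 11 = 14.
By the pigeonhole principle, the 15th integer has to be the second member of some pair, so 14 + 1 = 15.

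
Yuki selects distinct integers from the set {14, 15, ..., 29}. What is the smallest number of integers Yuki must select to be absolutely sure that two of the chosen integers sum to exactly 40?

11

A set avoiding the sum 40 can contain at most one of each pair {x, 40−x}, plus the 4 elements whose complement lies outside the range or equal to its own complement.
The integers 20, …, 29 (10 of them) are such a set: any two sum to at least 20+21 = 41 > 40.
Any 11th integer completes one of the 6 pairs, so 11 choices force a sum of 40.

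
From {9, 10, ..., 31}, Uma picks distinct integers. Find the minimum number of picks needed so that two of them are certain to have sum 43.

14

Two chosen integers sum to 43 exactly when both halves of some pair {x, 43−x} with 12 ≤ x ≤ 43−x ≤ 31 are chosen — 10 such pairs.
The remaining 3 elements (those with no distinct partner in range) can never complete a 43-sum, so the worst case takes all of them and one from each pair: 3 + 10 = 13.
The 14th integer has to be the second member of some pair, so 13 + 1 = 14.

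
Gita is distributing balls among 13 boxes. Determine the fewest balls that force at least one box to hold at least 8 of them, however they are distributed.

With 91 balls one could put exactly 7 in each of the 13 boxes, and no box would reach 8.
One more ball must land in a box that already has 7, giving it 8.
So 13 × 7 + 1 = 92 balls are required.

92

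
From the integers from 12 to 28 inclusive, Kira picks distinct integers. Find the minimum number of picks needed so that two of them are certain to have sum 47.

A set avoiding the sum 47 can contain at most one of each pair {x, 47−x}, plus the 7 elements whose complement lies outside the range.
The integers 12, …, 23 (12 of them) are such a set: any two sum to at least 12+13 = 25 and at most 22+23 = 45 < 47.
Any 13th integer completes one of the 5 pairs, so 13 choices force a sum of 47.

13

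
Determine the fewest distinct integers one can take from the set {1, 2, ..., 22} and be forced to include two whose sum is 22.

13

Group the elements by complementary pair {x, 22−x}: {1,21}, {2,20}, {3,19}, …, giving 10 two-element pairs, the single value 11 (it cannot pair with itself since the integers are distinct), and 1 integer whose partner 22−x falls outside [1,22].
Treating each of those 12 groups as a pigeonhole, one can pick one integer per group — 12 integers — with no two summing to 22.
The 13th integer lands in an occupied pair, forcing a sum of 22.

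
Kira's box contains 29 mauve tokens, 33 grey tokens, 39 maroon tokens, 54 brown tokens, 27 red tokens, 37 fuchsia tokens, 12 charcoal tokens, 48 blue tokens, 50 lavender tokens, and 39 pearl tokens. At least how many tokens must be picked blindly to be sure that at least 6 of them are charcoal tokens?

In the worst case for collecting charcoal tokens, every non-charcoal token comes out first.
There are 29 + 33 + 39 + 54 + 27 + 37 + 48 + 50 + 39 = 356 non-charcoal tokens altogether.
After those, each further token must be charcoal, so 356 + 6 = 362 draws guarantee 6 charcoal tokens.

362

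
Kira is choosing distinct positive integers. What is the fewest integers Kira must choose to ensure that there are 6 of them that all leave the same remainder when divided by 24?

The 24 residue classes mod 24 are the pigeonholes.
With 120 integers one could put 5 in each residue class and have no class reach 6.
The 121st integer pushes some class to 6, so 24·5 + 1 = 121.

121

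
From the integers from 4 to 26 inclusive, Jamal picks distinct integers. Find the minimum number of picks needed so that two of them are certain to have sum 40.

18

A set avoiding the sum 40 can contain at most one of each pair {x, 40−x}, plus the 11 elements whose complement lies outside the range or equal to its own complement.
The integers 4, …, 20 (17 of them) are such a set: any two sum to at least 4+5 = 9 and at most 19+20 = 39 < 40.
Any 18th integer completes one of the 6 pairs, so 18 choices force a sum of 40.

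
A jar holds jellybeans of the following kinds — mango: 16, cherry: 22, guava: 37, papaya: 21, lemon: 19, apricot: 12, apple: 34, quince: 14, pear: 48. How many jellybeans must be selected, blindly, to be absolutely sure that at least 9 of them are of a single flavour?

An adversary could hand out at most 8 jellybeans per flavour: 8 + 8 + 8 + 8 + 8 + 8 + 8 + 8 + 8 = 72 jellybeans and still no flavour has 9.
By the pigeonhole principle, one more jellybean lands in a flavour already at 8, so 73 draws are enough and 72 are not.

73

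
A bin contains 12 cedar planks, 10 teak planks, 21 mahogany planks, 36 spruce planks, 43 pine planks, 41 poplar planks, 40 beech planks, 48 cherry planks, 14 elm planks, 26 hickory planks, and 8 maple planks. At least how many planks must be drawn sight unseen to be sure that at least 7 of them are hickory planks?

In the worst case for collecting hickory planks, every non-hickory plank comes out first.
There are 12 + 10 + 21 + 36 + 43 + 41 + 40 + 48 + 14 + 8 = 273 non-hickory planks altogether.
After those, each further plank must be hickory, so 273 + 7 = 280 draws guarantee 7 hickory planks.

280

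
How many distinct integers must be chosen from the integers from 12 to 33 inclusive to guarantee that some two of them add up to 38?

16

A set avoiding the sum 38 can contain at most one of each pair {x, 38−x}, plus the 8 elements whose complement lies outside the range or equal to its own complement.
The integers 19, …, 33 (15 of them) are such a set: any two sum to at least 19+20 = 39 > 38.
By the pigeonhole principle, any 16th integer completes one of the 7 pairs, so 16 choices force a sum of 38.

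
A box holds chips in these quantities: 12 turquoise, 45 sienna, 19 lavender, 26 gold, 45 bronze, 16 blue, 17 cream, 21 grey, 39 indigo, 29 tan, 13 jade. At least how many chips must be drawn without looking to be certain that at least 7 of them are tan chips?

260

In the worst case for collecting tan chips, every non-tan chip comes out first.
There are 12 + 45 + 19 + 26 + 45 + 16 + 17 + 21 + 39 + 13 = 253 non-tan chips altogether.
After those, each further chip must be tan, so 253 + 7 = 260 draws guarantee 7 tan chips.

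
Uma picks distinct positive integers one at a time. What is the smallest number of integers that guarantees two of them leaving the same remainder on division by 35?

36

Pigeonhole: the 35 residue classes mod 35 are the pigeonholes.
With 35 integers one could put 1 in each residue class and have no class reach 2.
The 36th integer pushes some class to 2, so 35·1 + 1 = 36.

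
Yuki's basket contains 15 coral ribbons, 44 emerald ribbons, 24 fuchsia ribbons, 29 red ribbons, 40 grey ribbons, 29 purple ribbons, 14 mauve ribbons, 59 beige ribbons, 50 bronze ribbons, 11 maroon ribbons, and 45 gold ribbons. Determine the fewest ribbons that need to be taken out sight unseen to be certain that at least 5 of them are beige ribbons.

306

In the worst case for collecting beige ribbons, every non-beige ribbon comes out first.
There are 15 + 44 + 24 + 29 + 40 + 29 + 14 + 50 + 11 + 45 = 301 non-beige ribbons altogether.
After those, each further ribbon must be beige, so 301 + 5 = 306 draws guarantee 5 beige ribbons.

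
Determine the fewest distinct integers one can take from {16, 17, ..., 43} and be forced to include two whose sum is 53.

Two chosen integers sum to 53 exactly when both halves of some pair {x, 53−x} with 16 ≤ x ≤ 53−x ≤ 37 are chosen — 11 such pairs.
The remaining 6 elements (those with no distinct partner in range) can never complete a 53-sum, so the worst case takes all of them and one from each pair: 6 + 11 = 17.
By the pigeonhole principle, the 18th integer has to be the second member of some pair, so 17 + 1 = 18.

18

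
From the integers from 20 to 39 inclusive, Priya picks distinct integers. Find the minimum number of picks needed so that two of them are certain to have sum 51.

15

Two chosen integers sum to 51 exactly when both halves of some pair {x, 51−x} with 20 ≤ x ≤ 51−x ≤ 31 are chosen — 6 such pairs.
The remaining 8 elements (those with no distinct partner in range) can never complete a 51-sum, so the worst case takes all of them and one from each pair: 8 + 6 = 14.
By the pigeonhole principle, the 15th integer has to be the second member of some pair, so 14 + 1 = 15.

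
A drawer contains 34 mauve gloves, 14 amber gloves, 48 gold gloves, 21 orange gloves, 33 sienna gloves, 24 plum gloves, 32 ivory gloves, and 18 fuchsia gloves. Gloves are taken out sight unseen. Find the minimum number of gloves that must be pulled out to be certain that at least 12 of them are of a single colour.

An adversary could hand out at most 11 gloves per colour: 11 + 11 + 11 + 11 + 11 + 11 + 11 + 11 = 88 gloves and still no colour has 12.
By pigeonhole, one more glove lands in a colour already at 11, so 89 draws are enough and 88 are not.

89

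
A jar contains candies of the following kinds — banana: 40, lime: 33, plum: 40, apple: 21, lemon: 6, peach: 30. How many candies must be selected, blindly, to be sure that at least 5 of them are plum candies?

In the worst case for collecting plum candies, every non-plum candy comes out first.
There are 40 + 33 + 21 + 6 + 30 = 130 non-plum candies altogether.
After those, each further candy must be plum, so 130 + 5 = 135 draws guarantee 5 plum candies.

135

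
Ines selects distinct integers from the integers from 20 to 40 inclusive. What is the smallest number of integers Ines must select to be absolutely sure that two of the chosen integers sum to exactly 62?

13

Group the elements by complementary pair {x, 62−x}: {22,40}, {23,39}, {24,38}, …, giving 9 two-element pairs, the single value 31 (it cannot pair with itself since the integers are distinct), and 2 integers whose partner 62−x falls outside [20,40].
By the pigeonhole principle, treating each of those 12 groups as a pigeonhole, one can pick one integer per group — 12 integers — with no two summing to 62.
The 13th integer lands in an occupied pair, forcing a sum of 62.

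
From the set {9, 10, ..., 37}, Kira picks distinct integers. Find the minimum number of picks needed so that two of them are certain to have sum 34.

22

A set avoiding the sum 34 can contain at most one of each pair {x, 34−x}, plus the 13 elements whose complement lies outside the range or equal to its own complement.
The integers 17, …, 37 (21 of them) are such a set: any two sum to at least 17+18 = 35 > 34.
Pigeonhole: any 22nd integer completes one of the 8 pairs, so 22 choices force a sum of 34.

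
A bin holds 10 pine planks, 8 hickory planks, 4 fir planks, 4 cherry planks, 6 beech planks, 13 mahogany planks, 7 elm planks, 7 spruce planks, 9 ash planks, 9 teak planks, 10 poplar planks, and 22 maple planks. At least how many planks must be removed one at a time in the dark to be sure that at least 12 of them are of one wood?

By pigeonhole, put each drawn plank into a box by wood. The largest draw with every box below 12 takes min(count, 11) from each wood; woods with fewer than 11 contribute all they have.
Σ min(cᵢ, 11) = 10 + 8 + 4 + 4 + 6 + 11 + 7 + 7 + 9 + 9 + 10 + 11 = 96.
Draw number 96 + 1 = 97 must push one box to 12.

97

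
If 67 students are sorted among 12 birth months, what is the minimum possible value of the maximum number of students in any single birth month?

By the pigeonhole principle, the 12 birth months are the holes and the 67 students are the pigeons.
If every birth month held at most 5 students, the total would be at most 12 × 5 = 60, which is less than 67.
So some birth month holds at least ⌈67/12⌉ = 6 students.

6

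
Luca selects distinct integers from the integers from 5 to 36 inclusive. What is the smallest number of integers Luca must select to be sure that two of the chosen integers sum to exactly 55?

Group the elements by complementary pair {x, 55−x}: {19,36}, {20,35}, {21,34}, …, giving 9 two-element pairs and 14 integers whose partner 55−x falls outside [5,36].
By the pigeonhole principle, treating each of those 23 groups as a pigeonhole, one can pick one integer per group — 23 integers — with no two summing to 55.
The 24th integer lands in an occupied pair, forcing a sum of 55.

24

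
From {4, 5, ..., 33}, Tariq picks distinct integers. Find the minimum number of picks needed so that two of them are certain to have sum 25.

22

Group the elements by complementary pair {x, 25−x}: {4,21}, {5,20}, {6,19}, …, giving 9 two-element pairs and 12 integers whose partner 25−x falls outside [4,33].
Pigeonhole: treating each of those 21 groups as a pigeonhole, one can pick one integer per group — 21 integers — with no two summing to 25.
The 22nd integer lands in an occupied pair, forcing a sum of 25.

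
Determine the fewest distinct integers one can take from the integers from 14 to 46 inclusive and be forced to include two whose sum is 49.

23

Group the elements by complementary pair {x, 49−x}: {14,35}, {15,34}, {16,33}, …, giving 11 two-element pairs and 11 integers whose partner 49−x falls outside [14,46].
Pigeonhole: treating each of those 22 groups as a pigeonhole, one can pick one integer per group — 22 integers — with no two summing to 49.
The 23rd integer lands in an occupied pair, forcing a sum of 49.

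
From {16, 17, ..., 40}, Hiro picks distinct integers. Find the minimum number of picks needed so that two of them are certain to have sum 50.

Group the elements by complementary pair {x, 50−x}: {16,34}, {17,33}, {18,32}, …, giving 9 two-element pairs, the single value 25 (it cannot pair with itself since the integers are distinct), and 6 integers whose partner 50−x falls outside [16,40].
Treating each of those 16 groups as a pigeonhole, one can pick one integer per group — 16 integers — with no two summing to 50.
The 17th integer lands in an occupied pair, forcing a sum of 50.

17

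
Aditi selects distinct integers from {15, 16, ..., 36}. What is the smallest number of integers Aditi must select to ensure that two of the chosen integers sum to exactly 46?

Two chosen integers sum to 46 exactly when both halves of some pair {x, 46−x} with 15 ≤ x ≤ 46−x ≤ 31 are chosen — 8 such pairs.
The remaining 6 elements (those with no distinct partner in range) can never complete a 46-sum, so the worst case takes all of them and one from each pair: 6 + 8 = 14.
The 15th integer has to be the second member of some pair, so 14 + 1 = 15.

15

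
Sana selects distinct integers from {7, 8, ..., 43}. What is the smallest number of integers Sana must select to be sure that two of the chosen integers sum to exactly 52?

Two chosen integers sum to 52 exactly when both halves of some pair {x, 52−x} with 9 ≤ x ≤ 52−x ≤ 43 are chosen — 17 such pairs.
The remaining 3 elements (those with no distinct partner in range) can never complete a 52-sum, so the worst case takes all of them and one from each pair: 3 + 17 = 20.
By pigeonhole, the 21st integer has to be the second member of some pair, so 20 + 1 = 21.

21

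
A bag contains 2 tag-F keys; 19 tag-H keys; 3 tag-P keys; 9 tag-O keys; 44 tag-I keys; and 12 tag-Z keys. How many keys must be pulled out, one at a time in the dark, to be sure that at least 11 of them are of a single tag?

The 6 tags are the holes; the keys drawn are the pigeons.
To avoid 11 of any one tag, the worst case takes at most 10 of each tag, or every key of a tag that has fewer than 10.
That gives 2 + 10 + 3 + 9 + 10 + 10 = 44 keys with no tag reaching 11.
The next key forces some tag to 11, so 44 + 1 = 45.

45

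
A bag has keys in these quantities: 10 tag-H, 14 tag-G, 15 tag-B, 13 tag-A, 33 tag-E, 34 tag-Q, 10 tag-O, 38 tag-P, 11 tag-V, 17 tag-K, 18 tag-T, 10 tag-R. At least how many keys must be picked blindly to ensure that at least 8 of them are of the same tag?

Put each drawn key into a box by tag. The largest draw with every box below 8 takes min(count, 7) from each tag.
Σ min(cᵢ, 7) = 7 + 7 + 7 + 7 + 7 + 7 + 7 + 7 + 7 + 7 + 7 + 7 = 84.
Draw number 84 + 1 = 85 must push one box to 8.

85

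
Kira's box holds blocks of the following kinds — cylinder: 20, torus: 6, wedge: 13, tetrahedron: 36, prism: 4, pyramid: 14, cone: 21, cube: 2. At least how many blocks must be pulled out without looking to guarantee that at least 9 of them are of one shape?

53

By the pigeonhole principle, the 8 shapes are the holes; the blocks drawn are the pigeons.
To avoid 9 of any one shape, the worst case takes at most 8 of each shape, or every block of a shape that has fewer than 8.
That gives 8 + 6 + 8 + 8 + 4 + 8 + 8 + 2 = 52 blocks with no shape reaching 9.
The next block forces some shape to 9, so 52 + 1 = 53.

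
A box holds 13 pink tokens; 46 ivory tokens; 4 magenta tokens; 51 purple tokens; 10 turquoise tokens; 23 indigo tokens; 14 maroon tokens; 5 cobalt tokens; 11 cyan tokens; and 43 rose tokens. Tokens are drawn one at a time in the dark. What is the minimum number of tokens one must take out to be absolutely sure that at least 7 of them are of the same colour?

58

Put each drawn token into a box by colour. The largest draw with every box below 7 takes min(count, 6) from each colour; colours with fewer than 6 contribute all they have.
Σ min(cᵢ, 6) = 6 + 6 + 4 + 6 + 6 + 6 + 6 + 5 + 6 + 6 = 57.
Draw number 57 + 1 = 58 must push one box to 7.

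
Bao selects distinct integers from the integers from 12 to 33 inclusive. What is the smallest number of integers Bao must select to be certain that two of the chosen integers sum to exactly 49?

14

A set avoiding the sum 49 can contain at most one of each pair {x, 49−x}, plus the 4 elements whose complement lies outside the range.
The integers 12, …, 24 (13 of them) are such a set: any two sum to at least 12+13 = 25 and at most 23+24 = 47 < 49.
Any 14th integer completes one of the 9 pairs, so 14 choices force a sum of 49.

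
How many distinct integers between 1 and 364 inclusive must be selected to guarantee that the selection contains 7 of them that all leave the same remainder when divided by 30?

By pigeonhole, the 30 residue classes mod 30 are the pigeonholes.
With 180 integers one could put 6 in each residue class and have no class reach 7.
The 181st integer pushes some class to 7, so 30·6 + 1 = 181.

181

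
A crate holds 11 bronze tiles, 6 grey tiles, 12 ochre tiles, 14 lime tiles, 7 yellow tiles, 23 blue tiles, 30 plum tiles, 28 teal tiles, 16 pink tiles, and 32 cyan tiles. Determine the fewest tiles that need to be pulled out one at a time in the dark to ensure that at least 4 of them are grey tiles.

In the worst case for collecting grey tiles, every non-grey tile comes out first.
There are 11 + 12 + 14 + 7 + 23 + 30 + 28 + 16 + 32 = 173 non-grey tiles altogether.
After those, each further tile must be grey, so 173 + 4 = 177 draws guarantee 4 grey tiles.

177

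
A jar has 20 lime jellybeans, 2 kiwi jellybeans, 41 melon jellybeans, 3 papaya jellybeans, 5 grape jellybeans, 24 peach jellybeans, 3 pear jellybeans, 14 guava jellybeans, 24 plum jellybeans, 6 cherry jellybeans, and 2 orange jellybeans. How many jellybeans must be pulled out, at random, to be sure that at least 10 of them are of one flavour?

67

By the pigeonhole principle, put each drawn jellybean into a box by flavour. The largest draw with every box below 10 takes min(count, 9) from each flavour; flavours with fewer than 9 contribute all they have.
Σ min(cᵢ, 9) = 9 + 2 + 9 + 3 + 5 + 9 + 3 + 9 + 9 + 6 + 2 = 66.
Draw number 66 + 1 = 67 must push one box to 10.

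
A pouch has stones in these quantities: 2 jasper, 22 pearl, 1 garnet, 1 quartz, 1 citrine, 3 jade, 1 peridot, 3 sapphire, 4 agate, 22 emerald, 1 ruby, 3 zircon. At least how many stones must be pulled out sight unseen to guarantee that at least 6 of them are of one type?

Put each drawn stone into a box by type. The largest draw with every box below 6 takes min(count, 5) from each type; types with fewer than 5 contribute all they have.
Σ min(cᵢ, 5) = 2 + 5 + 1 + 1 + 1 + 3 + 1 + 3 + 4 + 5 + 1 + 3 = 30.
Draw number 30 + 1 = 31 must push one box to 6.

31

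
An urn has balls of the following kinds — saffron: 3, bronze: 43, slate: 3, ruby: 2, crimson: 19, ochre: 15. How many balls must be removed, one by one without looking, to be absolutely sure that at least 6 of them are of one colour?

24

An adversary could hand out at most 5 balls per colour (saffron, slate, ruby run out sooner): 3 + 5 + 3 + 2 + 5 + 5 = 23 balls and still no colour has 6.
One more ball lands in a colour already at 5, so 24 draws are enough and 23 are not.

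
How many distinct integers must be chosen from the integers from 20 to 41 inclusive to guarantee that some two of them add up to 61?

12

Group the elements by complementary pair {x, 61−x}: {20,41}, {21,40}, {22,39}, …, giving 11 two-element pairs.
By the pigeonhole principle, treating each of those 11 groups as a pigeonhole, one can pick one integer per group — 11 integers — with no two summing to 61.
The 12th integer lands in an occupied pair, forcing a sum of 61.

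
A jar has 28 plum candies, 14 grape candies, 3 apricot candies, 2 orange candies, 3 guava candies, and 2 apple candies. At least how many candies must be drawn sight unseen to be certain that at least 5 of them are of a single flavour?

19

By pigeonhole, the 6 flavours are the holes; the candies drawn are the pigeons.
To avoid 5 of any one flavour, the worst case takes at most 4 of each flavour, or every candy of a flavour that has fewer than 4.
That gives 4 + 4 + 3 + 2 + 3 + 2 = 18 candies with no flavour reaching 5.
The next candy forces some flavour to 5, so 18 + 1 = 19.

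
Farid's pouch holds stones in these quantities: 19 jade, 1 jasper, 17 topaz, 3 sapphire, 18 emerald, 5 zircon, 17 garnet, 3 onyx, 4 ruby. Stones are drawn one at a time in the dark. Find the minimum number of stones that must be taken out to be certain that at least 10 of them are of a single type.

An adversary could hand out at most 9 stones per type (5 types run out sooner): 9 + 1 + 9 + 3 + 9 + 5 + 9 + 3 + 4 = 52 stones and still no type has 10.
Pigeonhole: one more stone lands in a type already at 9, so 53 draws are enough and 52 are not.

53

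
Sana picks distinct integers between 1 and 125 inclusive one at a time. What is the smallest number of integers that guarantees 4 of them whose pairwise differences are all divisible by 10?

Integers whose pairwise differences are multiples of 10 are exactly those sharing a remainder mod 10. The 10 residue classes mod 10 are the pigeonholes.
With 30 integers one could put 3 in each residue class and have no class reach 4.
The 31st integer pushes some class to 4, so 10·3 + 1 = 31.

31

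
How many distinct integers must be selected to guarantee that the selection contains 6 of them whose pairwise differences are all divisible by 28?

141

Integers whose pairwise differences are multiples of 28 are exactly those sharing a remainder mod 28. Pigeonhole: the 28 residue classes mod 28 are the pigeonholes.
With 140 integers one could put 5 in each residue class and have no class reach 6.
The 141st integer pushes some class to 6, so 28·5 + 1 = 141.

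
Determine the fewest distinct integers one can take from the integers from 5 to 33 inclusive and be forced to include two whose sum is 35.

17

Group the elements by complementary pair {x, 35−x}: {5,30}, {6,29}, {7,28}, …, giving 13 two-element pairs and 3 integers whose partner 35−x falls outside [5,33].
Treating each of those 16 groups as a pigeonhole, one can pick one integer per group — 16 integers — with no two summing to 35.
The 17th integer lands in an occupied pair, forcing a sum of 35.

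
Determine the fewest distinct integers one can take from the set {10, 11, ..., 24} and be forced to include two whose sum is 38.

11

Two chosen integers sum to 38 exactly when both halves of some pair {x, 38−x} with 14 ≤ x ≤ 38−x ≤ 24 are chosen — 5 such pairs.
The remaining 5 elements (those with no distinct partner in range) can never complete a 38-sum, so the worst case takes all of them and one from each pair: 5 + 5 = 10.
By pigeonhole, the 11th integer has to be the second member of some pair, so 10 + 1 = 11.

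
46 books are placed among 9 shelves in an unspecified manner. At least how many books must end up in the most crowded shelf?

By pigeonhole, the 9 shelves are the holes and the 46 books are the pigeons.
If every shelf held at most 5 books, the total would be at most 9 × 5 = 45, which is less than 46.
So some shelf holds at least ⌈46/9⌉ = 6 books.

6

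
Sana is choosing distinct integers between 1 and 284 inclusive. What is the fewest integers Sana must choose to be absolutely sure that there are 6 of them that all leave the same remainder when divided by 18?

91

The 18 residue classes mod 18 are the pigeonholes.
With 90 integers one could put 5 in each residue class and have no class reach 6.
The 91st integer pushes some class to 6, so 18·5 + 1 = 91.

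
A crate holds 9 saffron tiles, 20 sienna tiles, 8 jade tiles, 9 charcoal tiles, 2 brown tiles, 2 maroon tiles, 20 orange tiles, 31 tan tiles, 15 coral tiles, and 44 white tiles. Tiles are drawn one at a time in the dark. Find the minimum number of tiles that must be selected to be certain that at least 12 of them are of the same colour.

An adversary could hand out at most 11 tiles per colour (5 colours run out sooner): 9 + 11 + 8 + 9 + 2 + 2 + 11 + 11 + 11 + 11 = 85 tiles and still no colour has 12.
By pigeonhole, one more tile lands in a colour already at 11, so 86 draws are enough and 85 are not.

86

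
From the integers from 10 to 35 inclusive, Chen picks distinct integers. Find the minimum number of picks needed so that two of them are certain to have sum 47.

15

A set avoiding the sum 47 can contain at most one of each pair {x, 47−x}, plus the 2 elements whose complement lies outside the range.
The integers 10, …, 23 (14 of them) are such a set: any two sum to at least 10+11 = 21 and at most 22+23 = 45 < 47.
Any 15th integer completes one of the 12 pairs, so 15 choices force a sum of 47.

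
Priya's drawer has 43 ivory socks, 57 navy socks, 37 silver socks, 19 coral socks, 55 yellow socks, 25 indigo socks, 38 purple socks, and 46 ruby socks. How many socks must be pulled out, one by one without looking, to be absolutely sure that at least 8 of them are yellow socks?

273

In the worst case for collecting yellow socks, every non-yellow sock comes out first.
There are 43 + 57 + 37 + 19 + 25 + 38 + 46 = 265 non-yellow socks altogether.
After those, each further sock must be yellow, so 265 + 8 = 273 draws guarantee 8 yellow socks.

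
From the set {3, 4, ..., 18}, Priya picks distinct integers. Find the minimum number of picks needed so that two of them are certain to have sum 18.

Two chosen integers sum to 18 exactly when both halves of some pair {x, 18−x} with 3 ≤ x ≤ 18−x ≤ 15 are chosen — 6 such pairs.
The remaining 4 elements (those with no distinct partner in range) can never complete a 18-sum, so the worst case takes all of them and one from each pair: 4 + 6 = 10.
By pigeonhole, the 11th integer has to be the second member of some pair, so 10 + 1 = 11.

11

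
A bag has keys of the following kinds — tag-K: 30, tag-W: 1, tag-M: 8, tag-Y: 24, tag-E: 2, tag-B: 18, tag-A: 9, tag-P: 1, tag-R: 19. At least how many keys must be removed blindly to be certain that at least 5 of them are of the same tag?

By pigeonhole, the 9 tags are the holes; the keys drawn are the pigeons.
To avoid 5 of any one tag, the worst case takes at most 4 of each tag, or every key of a tag that has fewer than 4.
That gives 4 + 1 + 4 + 4 + 2 + 4 + 4 + 1 + 4 = 28 keys with no tag reaching 5.
The next key forces some tag to 5, so 28 + 1 = 29.

29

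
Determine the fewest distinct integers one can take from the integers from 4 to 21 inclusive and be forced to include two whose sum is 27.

11

Group the elements by complementary pair {x, 27−x}: {6,21}, {7,20}, {8,19}, …, giving 8 two-element pairs and 2 integers whose partner 27−x falls outside [4,21].
Treating each of those 10 groups as a pigeonhole, one can pick one integer per group — 10 integers — with no two summing to 27.
The 11th integer lands in an occupied pair, forcing a sum of 27.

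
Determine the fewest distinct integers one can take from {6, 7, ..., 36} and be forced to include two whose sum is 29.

Two chosen integers sum to 29 exactly when both halves of some pair {x, 29−x} with 6 ≤ x ≤ 29−x ≤ 23 are chosen — 9 such pairs.
The remaining 13 elements (those with no distinct partner in range) can never complete a 29-sum, so the worst case takes all of them and one from each pair: 13 + 9 = 22.
The 23rd integer has to be the second member of some pair, so 22 + 1 = 23.

23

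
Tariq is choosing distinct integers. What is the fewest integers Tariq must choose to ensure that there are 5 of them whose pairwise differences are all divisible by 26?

Integers whose pairwise differences are multiples of 26 are exactly those sharing a remainder mod 26. The 26 residue classes mod 26 are the pigeonholes.
With 104 integers one could put 4 in each residue class and have no class reach 5.
The 105th integer pushes some class to 5, so 26·4 + 1 = 105.

105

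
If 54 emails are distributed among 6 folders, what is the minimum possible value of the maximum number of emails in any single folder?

By pigeonhole, the 6 folders are the holes and the 54 emails are the pigeons.
If every folder held at most 8 emails, the total would be at most 6 × 8 = 48, which is less than 54.
So some folder holds at least ⌈54/6⌉ = 9 emails.

9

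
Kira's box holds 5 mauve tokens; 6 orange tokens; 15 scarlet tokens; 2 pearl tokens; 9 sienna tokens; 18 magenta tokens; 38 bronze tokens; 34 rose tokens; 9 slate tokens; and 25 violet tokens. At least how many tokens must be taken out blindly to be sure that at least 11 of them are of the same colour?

82

By the pigeonhole principle, the 10 colours are the holes; the tokens drawn are the pigeons.
To avoid 11 of any one colour, the worst case takes at most 10 of each colour, or every token of a colour that has fewer than 10.
That gives 5 + 6 + 10 + 2 + 9 + 10 + 10 + 10 + 9 + 10 = 81 tokens with no colour reaching 11.
The next token forces some colour to 11, so 81 + 1 = 82.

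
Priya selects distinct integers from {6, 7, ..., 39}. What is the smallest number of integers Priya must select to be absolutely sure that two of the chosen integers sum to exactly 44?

Two chosen integers sum to 44 exactly when both halves of some pair {x, 44−x} with 6 ≤ x ≤ 44−x ≤ 38 are chosen — 16 such pairs.
The remaining 2 elements (those with no distinct partner in range) can never complete a 44-sum, so the worst case takes all of them and one from each pair: 2 + 16 = 18.
The 19th integer has to be the second member of some pair, so 18 + 1 = 19.

19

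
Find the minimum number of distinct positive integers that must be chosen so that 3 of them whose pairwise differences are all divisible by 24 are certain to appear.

49

Integers whose pairwise differences are multiples of 24 are exactly those sharing a remainder mod 24. The 24 residue classes mod 24 are the pigeonholes.
With 48 integers one could put 2 in each residue class and have no class reach 3.
The 49th integer pushes some class to 3, so 24·2 + 1 = 49.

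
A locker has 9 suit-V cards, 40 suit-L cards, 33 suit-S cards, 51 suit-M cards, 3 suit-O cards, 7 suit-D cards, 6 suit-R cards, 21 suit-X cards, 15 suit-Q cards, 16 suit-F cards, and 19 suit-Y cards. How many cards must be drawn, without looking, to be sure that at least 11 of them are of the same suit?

96

By pigeonhole, put each drawn card into a box by suit. The largest draw with every box below 11 takes min(count, 10) from each suit; suits with fewer than 10 contribute all they have.
Σ min(cᵢ, 10) = 9 + 10 + 10 + 10 + 3 + 7 + 6 + 10 + 10 + 10 + 10 = 95.
Draw number 95 + 1 = 96 must push one box to 11.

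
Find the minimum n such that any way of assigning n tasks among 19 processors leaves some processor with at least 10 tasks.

With 171 tasks one could put exactly 9 in each of the 19 processors, and no processor would reach 10.
Pigeonhole: one more task must land in a processor that already has 9, giving it 10.
So 19 × 9 + 1 = 172 tasks are required.

172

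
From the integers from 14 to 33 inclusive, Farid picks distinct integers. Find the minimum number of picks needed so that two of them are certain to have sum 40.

A set avoiding the sum 40 can contain at most one of each pair {x, 40−x}, plus the 8 elements whose complement lies outside the range or equal to its own complement.
The integers 20, …, 33 (14 of them) are such a set: any two sum to at least 20+21 = 41 > 40.
Any 15th integer completes one of the 6 pairs, so 15 choices force a sum of 40.

15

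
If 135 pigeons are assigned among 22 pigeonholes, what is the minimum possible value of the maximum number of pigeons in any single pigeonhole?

7

Pigeonhole: the 22 pigeonholes are the holes and the 135 pigeons are the pigeons.
If every pigeonhole held at most 6 pigeons, the total would be at most 22 × 6 = 132, which is less than 135.
So some pigeonhole holds at least ⌈135/22⌉ = 7 pigeons.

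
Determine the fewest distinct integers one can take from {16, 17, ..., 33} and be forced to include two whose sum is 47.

11

Two chosen integers sum to 47 exactly when both halves of some pair {x, 47−x} with 16 ≤ x ≤ 47−x ≤ 31 are chosen — 8 such pairs.
The remaining 2 elements (those with no distinct partner in range) can never complete a 47-sum, so the worst case takes all of them and one from each pair: 2 + 8 = 10.
The 11th integer has to be the second member of some pair, so 10 + 1 = 11.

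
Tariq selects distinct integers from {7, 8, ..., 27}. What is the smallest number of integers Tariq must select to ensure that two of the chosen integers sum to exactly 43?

16

Group the elements by complementary pair {x, 43−x}: {16,27}, {17,26}, {18,25}, …, giving 6 two-element pairs and 9 integers whose partner 43−x falls outside [7,27].
Treating each of those 15 groups as a pigeonhole, one can pick one integer per group — 15 integers — with no two summing to 43.
The 16th integer lands in an occupied pair, forcing a sum of 43.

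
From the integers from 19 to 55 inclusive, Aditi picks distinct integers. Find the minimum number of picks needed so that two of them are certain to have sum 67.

23

Group the elements by complementary pair {x, 67−x}: {19,48}, {20,47}, {21,46}, …, giving 15 two-element pairs and 7 integers whose partner 67−x falls outside [19,55].
Pigeonhole: treating each of those 22 groups as a pigeonhole, one can pick one integer per group — 22 integers — with no two summing to 67.
The 23rd integer lands in an occupied pair, forcing a sum of 67.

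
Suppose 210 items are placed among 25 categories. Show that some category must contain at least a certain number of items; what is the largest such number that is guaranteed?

9

By pigeonhole, the 25 categories are the holes and the 210 items are the pigeons.
If every category held at most 8 items, the total would be at most 25 × 8 = 200, which is less than 210.
So some category holds at least ⌈210/25⌉ = 9 items.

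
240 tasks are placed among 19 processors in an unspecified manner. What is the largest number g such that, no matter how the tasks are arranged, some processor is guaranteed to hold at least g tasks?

By the pigeonhole principle, the 19 processors are the holes and the 240 tasks are the pigeons.
If every processor held at most 12 tasks, the total would be at most 19 × 12 = 228, which is less than 240.
So some processor holds at least ⌈240/19⌉ = 13 tasks.

13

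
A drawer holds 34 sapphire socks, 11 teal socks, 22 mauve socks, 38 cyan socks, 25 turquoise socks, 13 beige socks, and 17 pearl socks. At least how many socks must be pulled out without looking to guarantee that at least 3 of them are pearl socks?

In the worst case for collecting pearl socks, every non-pearl sock comes out first.
There are 34 + 11 + 22 + 38 + 25 + 13 = 143 non-pearl socks altogether.
After those, each further sock must be pearl, so 143 + 3 = 146 draws guarantee 3 pearl socks.

146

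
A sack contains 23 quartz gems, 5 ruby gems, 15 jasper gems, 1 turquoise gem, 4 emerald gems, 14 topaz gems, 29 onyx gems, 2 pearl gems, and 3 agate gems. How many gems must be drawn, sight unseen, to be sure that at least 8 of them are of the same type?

44

The 9 types are the holes; the gems drawn are the pigeons.
To avoid 8 of any one type, the worst case takes at most 7 of each type, or every gem of a type that has fewer than 7.
That gives 7 + 5 + 7 + 1 + 4 + 7 + 7 + 2 + 3 = 43 gems with no type reaching 8.
The next gem forces some type to 8, so 43 + 1 = 44.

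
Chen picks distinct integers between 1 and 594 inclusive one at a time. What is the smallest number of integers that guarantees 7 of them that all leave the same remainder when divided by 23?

139

Pigeonhole: the 23 residue classes mod 23 are the pigeonholes.
With 138 integers one could put 6 in each residue class and have no class reach 7.
The 139th integer pushes some class to 7, so 23·6 + 1 = 139.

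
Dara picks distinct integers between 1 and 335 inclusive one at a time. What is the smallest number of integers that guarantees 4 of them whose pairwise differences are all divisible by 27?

82

Integers whose pairwise differences are multiples of 27 are exactly those sharing a remainder mod 27. Pigeonhole: the 27 residue classes mod 27 are the pigeonholes.
With 81 integers one could put 3 in each residue class and have no class reach 4.
The 82nd integer pushes some class to 4, so 27·3 + 1 = 82.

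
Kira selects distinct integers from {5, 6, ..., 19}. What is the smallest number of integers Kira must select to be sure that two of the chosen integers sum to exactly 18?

A set avoiding the sum 18 can contain at most one of each pair {x, 18−x}, plus the 7 elements whose complement lies outside the range or equal to its own complement.
The integers 9, …, 19 (11 of them) are such a set: any two sum to at least 9+10 = 19 > 18.
Any 12th integer completes one of the 4 pairs, so 12 choices force a sum of 18.

12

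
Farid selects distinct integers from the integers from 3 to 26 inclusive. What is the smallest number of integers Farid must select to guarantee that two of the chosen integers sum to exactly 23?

A set avoiding the sum 23 can contain at most one of each pair {x, 23−x}, plus the 6 elements whose complement lies outside the range.
The integers 12, …, 26 (15 of them) are such a set: any two sum to at least 12+13 = 25 > 23.
By pigeonhole, any 16th integer completes one of the 9 pairs, so 16 choices force a sum of 23.

16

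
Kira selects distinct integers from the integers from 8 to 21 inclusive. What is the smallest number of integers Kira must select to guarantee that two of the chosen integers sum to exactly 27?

9

Group the elements by complementary pair {x, 27−x}: {8,19}, {9,18}, {10,17}, …, giving 6 two-element pairs and 2 integers whose partner 27−x falls outside [8,21].
Treating each of those 8 groups as a pigeonhole, one can pick one integer per group — 8 integers — with no two summing to 27.
The 9th integer lands in an occupied pair, forcing a sum of 27.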